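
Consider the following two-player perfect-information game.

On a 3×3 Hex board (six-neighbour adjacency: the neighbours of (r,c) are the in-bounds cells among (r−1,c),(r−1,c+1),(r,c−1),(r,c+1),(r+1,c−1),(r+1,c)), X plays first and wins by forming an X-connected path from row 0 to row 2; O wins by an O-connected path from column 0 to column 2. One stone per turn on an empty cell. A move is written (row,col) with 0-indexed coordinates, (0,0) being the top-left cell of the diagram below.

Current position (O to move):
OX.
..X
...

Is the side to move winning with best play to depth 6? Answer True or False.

O winning at [OX./..X/...]: False

[OX./..X/...] O move#1: (0,2):-1/OXO/..X/...*, (1,0):-1/OX./O.X/..., (1,1):-1/OX./.OX/..., (2,0):-1/OX./..X/O.., (2,1):-1/OX./..X/.O., (2,2):-1/OX./..X/..O
[OXO/..X/...] X move#2: (1,0):+1/OXO/X.X/...*, (1,1):+1/OXO/.XX/..., (2,0):+1/OXO/..X/X.., (2,1):-1/OXO/..X/.X., (2,2):-1/OXO/..X/..X
[OXO/X.X/...] O move#3: (1,1):-1/OXO/XOX/...*, (2,0):-1/OXO/X.X/O.., (2,1):-1/OXO/X.X/.O., (2,2):-1/OXO/X.X/..O
[OXO/XOX/...] X move#4: (2,0):+1/OXO/XOX/X..*, (2,1):-1/OXO/XOX/.X., (2,2):-1/OXO/XOX/..X
[OXO/XOX/X..] end (terminal -1, O#5); searched OX./..X/... to 6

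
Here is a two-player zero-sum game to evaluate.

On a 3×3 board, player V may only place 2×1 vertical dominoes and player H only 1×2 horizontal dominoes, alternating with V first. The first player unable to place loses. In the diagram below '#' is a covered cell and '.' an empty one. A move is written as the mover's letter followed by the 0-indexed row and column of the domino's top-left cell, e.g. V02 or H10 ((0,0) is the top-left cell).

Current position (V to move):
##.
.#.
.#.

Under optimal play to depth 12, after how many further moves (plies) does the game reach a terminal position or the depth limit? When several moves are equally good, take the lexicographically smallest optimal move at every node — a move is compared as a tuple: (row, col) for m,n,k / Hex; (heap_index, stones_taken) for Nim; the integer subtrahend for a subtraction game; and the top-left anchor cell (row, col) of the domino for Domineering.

PV length from [##./.#./.#.]: 1 ply

[##./.#./.#.] V move#1: V02:+1/###/.##/.#.*, V10:+1/##./##./##., V12:+1/##./.##/.##
[###/.##/.#.] end (terminal -1, H#2); searched ##./.#./.#. to 12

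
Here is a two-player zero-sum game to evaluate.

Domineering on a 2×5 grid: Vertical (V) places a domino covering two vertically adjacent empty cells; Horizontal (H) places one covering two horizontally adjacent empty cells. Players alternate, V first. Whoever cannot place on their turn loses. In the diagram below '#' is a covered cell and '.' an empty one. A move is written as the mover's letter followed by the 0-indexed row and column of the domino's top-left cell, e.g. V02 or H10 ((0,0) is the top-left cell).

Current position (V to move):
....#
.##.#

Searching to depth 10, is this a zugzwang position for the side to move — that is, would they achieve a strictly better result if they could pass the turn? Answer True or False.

zugzwang(....#/.##.#, V) = True

p1 V@[....#/.##.#]: V00[#...#/###.#]-1* V03[...##/.####]-1
p2 H@[#...#/###.#]: H01[###.#/###.#]-1 H02[#.###/###.#]+1*
p3 V@[#.###/###.#] terminal -1; root [....#/.##.#] d10
if V skipped the turn, H would face:
~ p1 H@[....#/.##.#]: H00[##..#/.##.#]-1* H01[.##.#/.##.#]-1 H02[..###/.##.#]-1
~ p2 V@[##..#/.##.#]: V03[##.##/.####]+1*
~ p3 H@[##.##/.####] terminal -1; root [....#/.##.#] d10
compare (V): move=-1 vs pass=+1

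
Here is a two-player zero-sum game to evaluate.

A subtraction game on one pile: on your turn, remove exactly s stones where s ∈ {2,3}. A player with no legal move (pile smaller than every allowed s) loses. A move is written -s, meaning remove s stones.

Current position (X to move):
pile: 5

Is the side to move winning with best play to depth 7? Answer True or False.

p1 X@[5]: -2[3]-1* -3[2]-1
p2 O@[3]: -2[1]+1* -3[0]+1
p3 X@[1] terminal -1; root [5] d7

X winning at [5]: False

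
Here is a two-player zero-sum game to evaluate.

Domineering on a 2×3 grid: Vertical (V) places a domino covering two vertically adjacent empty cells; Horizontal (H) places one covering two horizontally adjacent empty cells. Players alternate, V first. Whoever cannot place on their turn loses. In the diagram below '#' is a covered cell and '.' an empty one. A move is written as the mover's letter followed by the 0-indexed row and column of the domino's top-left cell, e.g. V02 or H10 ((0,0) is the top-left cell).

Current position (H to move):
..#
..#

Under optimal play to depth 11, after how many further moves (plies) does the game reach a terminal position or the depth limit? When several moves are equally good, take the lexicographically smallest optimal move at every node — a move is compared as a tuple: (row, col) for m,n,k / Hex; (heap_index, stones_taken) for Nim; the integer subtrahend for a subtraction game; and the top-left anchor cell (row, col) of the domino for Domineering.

[..#/..#] H move#1: H00:+1/###/..#*, H10:+1/..#/###
[###/..#] end (terminal -1, V#2); searched ..#/..# to 11

PV length from [..#/..#]: 1 ply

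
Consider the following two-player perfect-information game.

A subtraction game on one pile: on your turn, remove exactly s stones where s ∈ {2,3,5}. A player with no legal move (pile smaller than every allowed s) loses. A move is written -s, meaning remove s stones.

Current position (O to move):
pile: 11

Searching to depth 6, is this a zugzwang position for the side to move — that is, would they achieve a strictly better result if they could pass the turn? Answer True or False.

p1 O@[11]: -2[9]-1 -3[8]+1* -5[6]-1
p2 X@[8]: -2[6]-1* -3[5]-1 -5[3]-1
p3 O@[6]: -2[4]-1 -3[3]-1 -5[1]+1*
p4 X@[1] terminal -1; root [11] d6
suppose O passes — search the same position with X to move:
pass> p1 X@[11]: -2[9]-1 -3[8]+1* -5[6]-1
pass> p2 O@[8]: -2[6]-1* -3[5]-1 -5[3]-1
pass> p3 X@[6]: -2[4]-1 -3[3]-1 -5[1]+1*
pass> p4 O@[1] terminal -1; root [11] d6
for O: play +1, pass -1

zugzwang(11, O) = False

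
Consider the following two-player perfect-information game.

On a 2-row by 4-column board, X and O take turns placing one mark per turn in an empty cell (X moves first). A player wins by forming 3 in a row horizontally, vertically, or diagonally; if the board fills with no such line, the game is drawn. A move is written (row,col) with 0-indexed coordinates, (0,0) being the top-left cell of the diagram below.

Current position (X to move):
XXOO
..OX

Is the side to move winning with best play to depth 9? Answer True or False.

[XXOO/..OX] X move#1: (1,0):+0/XXOO/X.OX*, (1,1):+0/XXOO/.XOX
[XXOO/X.OX] O move#2: (1,1):+0/XXOO/XOOX*
[XXOO/XOOX] end (terminal +0, X#3); searched XXOO/..OX to 9

X winning at [XXOO/..OX]: False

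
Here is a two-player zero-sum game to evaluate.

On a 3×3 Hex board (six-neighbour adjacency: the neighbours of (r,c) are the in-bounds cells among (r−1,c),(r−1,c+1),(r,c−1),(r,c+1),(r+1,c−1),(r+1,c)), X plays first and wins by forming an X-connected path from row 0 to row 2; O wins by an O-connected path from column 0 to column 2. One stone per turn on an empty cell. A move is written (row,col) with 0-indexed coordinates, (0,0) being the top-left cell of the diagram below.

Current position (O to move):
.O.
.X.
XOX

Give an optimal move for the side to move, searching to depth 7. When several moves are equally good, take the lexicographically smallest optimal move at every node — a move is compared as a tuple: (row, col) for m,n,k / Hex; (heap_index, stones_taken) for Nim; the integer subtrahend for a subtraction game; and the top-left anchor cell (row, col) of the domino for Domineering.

O's best at [.O./.X./XOX]: (0,2)

ply 1, O at .O./.X./XOX | (0,0)=-1→OO./.X./XOX; (0,2)=+1→.OO/.X./XOX*; (1,0)=-1→.O./OX./XOX; (1,2)=-1→.O./.XO/XOX
ply 2, X at .OO/.X./XOX | (0,0)=-1→XOO/.X./XOX*; (1,0)=-1→.OO/XX./XOX; (1,2)=-1→.OO/.XX/XOX
ply 3, O at XOO/.X./XOX | (1,0)=+1→XOO/OX./XOX*; (1,2)=-1→XOO/.XO/XOX
ply 4: XOO/OX./XOX is terminal -1 (X); from .O./.X./XOX depth 7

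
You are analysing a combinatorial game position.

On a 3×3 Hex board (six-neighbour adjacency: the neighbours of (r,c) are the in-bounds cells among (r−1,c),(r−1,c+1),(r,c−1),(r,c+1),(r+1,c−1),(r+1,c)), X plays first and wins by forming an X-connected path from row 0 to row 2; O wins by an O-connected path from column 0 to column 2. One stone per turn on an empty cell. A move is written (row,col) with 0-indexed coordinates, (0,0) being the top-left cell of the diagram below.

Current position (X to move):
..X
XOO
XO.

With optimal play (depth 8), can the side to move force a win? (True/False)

X winning at [..X/XOO/XO.]: True

p1 X@[..X/XOO/XO.]: (0,0)[X.X/XOO/XO.]+1* (0,1)[.XX/XOO/XO.]+1 (2,2)[..X/XOO/XOX]+1
p2 O@[X.X/XOO/XO.] terminal -1; root [..X/XOO/XO.] d8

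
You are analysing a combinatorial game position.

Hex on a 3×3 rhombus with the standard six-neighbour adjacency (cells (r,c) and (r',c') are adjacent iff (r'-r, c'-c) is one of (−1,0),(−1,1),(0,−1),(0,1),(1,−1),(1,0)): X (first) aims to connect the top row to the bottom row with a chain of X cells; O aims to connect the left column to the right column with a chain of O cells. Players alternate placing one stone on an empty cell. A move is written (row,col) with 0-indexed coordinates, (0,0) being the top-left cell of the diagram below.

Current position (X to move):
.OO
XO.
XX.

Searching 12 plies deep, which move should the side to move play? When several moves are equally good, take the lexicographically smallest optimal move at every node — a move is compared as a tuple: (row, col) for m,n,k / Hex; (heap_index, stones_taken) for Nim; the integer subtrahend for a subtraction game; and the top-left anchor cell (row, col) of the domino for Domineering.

ply 1, X at .OO/XO./XX. | (0,0)=+1→XOO/XO./XX.*; (1,2)=-1→.OO/XOX/XX.; (2,2)=-1→.OO/XO./XXX
ply 2: XOO/XO./XX. is terminal -1 (O); from .OO/XO./XX. depth 12

X's best at [.OO/XO./XX.]: (0,0)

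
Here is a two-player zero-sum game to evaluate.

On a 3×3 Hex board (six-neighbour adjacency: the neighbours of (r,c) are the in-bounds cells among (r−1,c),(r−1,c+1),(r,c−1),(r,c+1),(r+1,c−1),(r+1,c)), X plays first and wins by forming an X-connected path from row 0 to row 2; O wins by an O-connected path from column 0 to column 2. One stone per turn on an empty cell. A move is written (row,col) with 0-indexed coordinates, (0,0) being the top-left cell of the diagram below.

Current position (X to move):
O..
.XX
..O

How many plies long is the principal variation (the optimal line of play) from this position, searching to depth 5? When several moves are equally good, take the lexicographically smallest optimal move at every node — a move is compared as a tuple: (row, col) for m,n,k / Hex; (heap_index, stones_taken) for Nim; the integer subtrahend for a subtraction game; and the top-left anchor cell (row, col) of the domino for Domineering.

ply 1, X at O../.XX/..O | (0,1)=+1→OX./.XX/..O*; (0,2)=+1→O.X/.XX/..O; (1,0)=+1→O../XXX/..O; (2,0)=+1→O../.XX/X.O; (2,1)=+1→O../.XX/.XO
ply 2, O at OX./.XX/..O | (0,2)=-1→OXO/.XX/..O*; (1,0)=-1→OX./OXX/..O; (2,0)=-1→OX./.XX/O.O; (2,1)=-1→OX./.XX/.OO
ply 3, X at OXO/.XX/..O | (1,0)=+1→OXO/XXX/..O*; (2,0)=+1→OXO/.XX/X.O; (2,1)=+1→OXO/.XX/.XO
ply 4, O at OXO/XXX/..O | (2,0)=-1→OXO/XXX/O.O*; (2,1)=-1→OXO/XXX/.OO
ply 5, X at OXO/XXX/O.O | (2,1)=+1→OXO/XXX/OXO*
ply 6: OXO/XXX/OXO is terminal -1 (O); from O../.XX/..O depth 5

PV length from [O../.XX/..O]: 5 plies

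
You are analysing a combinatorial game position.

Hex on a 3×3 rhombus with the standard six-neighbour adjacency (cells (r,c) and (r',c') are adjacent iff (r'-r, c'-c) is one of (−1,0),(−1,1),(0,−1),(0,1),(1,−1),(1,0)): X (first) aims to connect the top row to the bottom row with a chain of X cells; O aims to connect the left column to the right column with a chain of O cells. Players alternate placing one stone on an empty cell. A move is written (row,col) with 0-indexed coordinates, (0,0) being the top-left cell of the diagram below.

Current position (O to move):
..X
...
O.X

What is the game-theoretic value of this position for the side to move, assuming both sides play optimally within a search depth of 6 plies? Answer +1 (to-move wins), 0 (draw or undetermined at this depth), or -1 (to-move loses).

value(..X/.../O.X, O) = +1

p1 O@[..X/.../O.X]: (0,0)[O.X/.../O.X]-1 (0,1)[.OX/.../O.X]-1 (1,0)[..X/O../O.X]-1 (1,1)[..X/.O./O.X]-1 (1,2)[..X/..O/O.X]+1* (2,1)[..X/.../OOX]-1
p2 X@[..X/..O/O.X]: (0,0)[X.X/..O/O.X]-1* (0,1)[.XX/..O/O.X]-1 (1,0)[..X/X.O/O.X]-1 (1,1)[..X/.XO/O.X]-1 (2,1)[..X/..O/OXX]-1
p3 O@[X.X/..O/O.X]: (0,1)[XOX/..O/O.X]+1* (1,0)[X.X/O.O/O.X]+1 (1,1)[X.X/.OO/O.X]+1 (2,1)[X.X/..O/OOX]+1
p4 X@[XOX/..O/O.X]: (1,0)[XOX/X.O/O.X]-1* (1,1)[XOX/.XO/O.X]-1 (2,1)[XOX/..O/OXX]-1
p5 O@[XOX/X.O/O.X]: (1,1)[XOX/XOO/O.X]+1* (2,1)[XOX/X.O/OOX]+1
p6 X@[XOX/XOO/O.X] terminal -1; root [..X/.../O.X] d6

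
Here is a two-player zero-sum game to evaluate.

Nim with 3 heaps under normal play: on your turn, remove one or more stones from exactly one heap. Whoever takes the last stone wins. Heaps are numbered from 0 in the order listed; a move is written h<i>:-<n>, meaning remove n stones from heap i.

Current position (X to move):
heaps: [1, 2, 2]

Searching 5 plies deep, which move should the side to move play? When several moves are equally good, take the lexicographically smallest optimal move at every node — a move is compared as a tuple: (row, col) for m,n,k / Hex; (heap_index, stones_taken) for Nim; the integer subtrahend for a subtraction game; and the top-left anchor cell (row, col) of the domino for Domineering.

X's best at [(1,2,2)]: h0:-1

ply 1, X at (1,2,2) | h0:-1=+1→(0,2,2)*; h1:-1=-1→(1,1,2); h1:-2=-1→(1,0,2); h2:-1=-1→(1,2,1); h2:-2=-1→(1,2,0)
ply 2, O at (0,2,2) | h1:-1=-1→(0,1,2)*; h1:-2=-1→(0,0,2); h2:-1=-1→(0,2,1); h2:-2=-1→(0,2,0)
ply 3, X at (0,1,2) | h1:-1=-1→(0,0,2); h2:-1=+1→(0,1,1)*; h2:-2=-1→(0,1,0)
ply 4, O at (0,1,1) | h1:-1=-1→(0,0,1)*; h2:-1=-1→(0,1,0)
ply 5, X at (0,0,1) | h2:-1=+1→(0,0,0)*
ply 6: (0,0,0) is terminal -1 (O); from (1,2,2) depth 5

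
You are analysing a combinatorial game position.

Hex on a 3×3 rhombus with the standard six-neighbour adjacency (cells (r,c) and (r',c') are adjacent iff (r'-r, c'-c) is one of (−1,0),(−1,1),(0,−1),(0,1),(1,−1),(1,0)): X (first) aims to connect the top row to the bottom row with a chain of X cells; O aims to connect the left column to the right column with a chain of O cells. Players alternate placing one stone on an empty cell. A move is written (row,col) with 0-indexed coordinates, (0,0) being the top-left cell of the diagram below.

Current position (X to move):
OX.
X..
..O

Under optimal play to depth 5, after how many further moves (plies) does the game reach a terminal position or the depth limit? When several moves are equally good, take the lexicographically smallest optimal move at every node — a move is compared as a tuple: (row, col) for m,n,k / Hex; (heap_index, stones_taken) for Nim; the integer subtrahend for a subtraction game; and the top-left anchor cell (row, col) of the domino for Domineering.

PV length from [OX./X../..O]: 5 plies

p1 X@[OX./X../..O]: (0,2)[OXX/X../..O]+1* (1,1)[OX./XX./..O]+1 (1,2)[OX./X.X/..O]+1 (2,0)[OX./X../X.O]+1 (2,1)[OX./X../.XO]+1
p2 O@[OXX/X../..O]: (1,1)[OXX/XO./..O]-1* (1,2)[OXX/X.O/..O]-1 (2,0)[OXX/X../O.O]-1 (2,1)[OXX/X../.OO]-1
p3 X@[OXX/XO./..O]: (1,2)[OXX/XOX/..O]+1* (2,0)[OXX/XO./X.O]+1 (2,1)[OXX/XO./.XO]+1
p4 O@[OXX/XOX/..O]: (2,0)[OXX/XOX/O.O]-1* (2,1)[OXX/XOX/.OO]-1
p5 X@[OXX/XOX/O.O]: (2,1)[OXX/XOX/OXO]+1*
p6 O@[OXX/XOX/OXO] terminal -1; root [OX./X../..O] d5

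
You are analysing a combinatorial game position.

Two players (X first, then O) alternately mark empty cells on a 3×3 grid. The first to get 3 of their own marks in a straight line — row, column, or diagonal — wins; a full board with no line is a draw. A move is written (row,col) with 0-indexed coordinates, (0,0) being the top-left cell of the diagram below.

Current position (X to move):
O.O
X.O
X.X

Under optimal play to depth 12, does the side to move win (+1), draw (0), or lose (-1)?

ply 1, X at O.O/X.O/X.X | (0,1)=+0→OXO/X.O/X.X; (1,1)=-1→O.O/XXO/X.X; (2,1)=+1→O.O/X.O/XXX*
ply 2: O.O/X.O/XXX is terminal -1 (O); from O.O/X.O/X.X depth 12

value(O.O/X.O/X.X, X) = +1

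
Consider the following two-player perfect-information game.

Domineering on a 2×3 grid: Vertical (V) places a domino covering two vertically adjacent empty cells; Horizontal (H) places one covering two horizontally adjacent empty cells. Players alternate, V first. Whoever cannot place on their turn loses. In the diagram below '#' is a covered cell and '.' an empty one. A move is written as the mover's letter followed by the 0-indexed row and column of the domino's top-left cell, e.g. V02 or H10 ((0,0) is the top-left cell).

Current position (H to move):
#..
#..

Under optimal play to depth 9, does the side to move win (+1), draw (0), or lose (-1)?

value(#../#.., H) = +1

p1 H@[#../#..]: H01[###/#..]+1* H11[#../###]+1
p2 V@[###/#..] terminal -1; root [#../#..] d9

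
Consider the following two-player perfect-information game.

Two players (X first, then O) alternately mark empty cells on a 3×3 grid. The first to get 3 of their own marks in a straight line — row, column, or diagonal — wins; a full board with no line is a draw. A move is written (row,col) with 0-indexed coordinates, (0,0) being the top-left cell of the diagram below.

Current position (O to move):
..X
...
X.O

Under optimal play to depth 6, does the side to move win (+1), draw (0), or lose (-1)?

p1 O@[..X/.../X.O]: (0,0)[O.X/.../X.O]-1* (0,1)[.OX/.../X.O]-1 (1,0)[..X/O../X.O]-1 (1,1)[..X/.O./X.O]-1 (1,2)[..X/..O/X.O]-1 (2,1)[..X/.../XOO]-1
p2 X@[O.X/.../X.O]: (0,1)[OXX/.../X.O]-1 (1,0)[O.X/X../X.O]-1 (1,1)[O.X/.X./X.O]+1* (1,2)[O.X/..X/X.O]-1 (2,1)[O.X/.../XXO]-1
p3 O@[O.X/.X./X.O] terminal -1; root [..X/.../X.O] d6

value(..X/.../X.O, O) = -1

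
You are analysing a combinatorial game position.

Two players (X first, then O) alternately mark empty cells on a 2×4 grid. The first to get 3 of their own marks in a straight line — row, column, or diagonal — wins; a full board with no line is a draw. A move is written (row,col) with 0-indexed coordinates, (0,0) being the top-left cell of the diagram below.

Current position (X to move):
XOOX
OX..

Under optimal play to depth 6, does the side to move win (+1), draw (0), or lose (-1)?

value(XOOX/OX.., X) = 0

ply 1, X at XOOX/OX.. | (1,2)=+0→XOOX/OXX.*; (1,3)=+0→XOOX/OX.X
ply 2, O at XOOX/OXX. | (1,3)=+0→XOOX/OXXO*
ply 3: XOOX/OXXO is terminal +0 (X); from XOOX/OX.. depth 6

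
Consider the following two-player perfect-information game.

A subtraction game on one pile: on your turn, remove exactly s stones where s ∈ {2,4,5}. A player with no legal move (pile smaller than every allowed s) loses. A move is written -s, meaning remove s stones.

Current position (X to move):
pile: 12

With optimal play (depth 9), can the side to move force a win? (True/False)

X winning at [12]: True

[12] X move#1: -2:-1/10, -4:+1/8*, -5:+1/7
[8] O move#2: -2:-1/6*, -4:-1/4, -5:-1/3
[6] X move#3: -2:-1/4, -4:-1/2, -5:+1/1*
[1] end (terminal -1, O#4); searched 12 to 9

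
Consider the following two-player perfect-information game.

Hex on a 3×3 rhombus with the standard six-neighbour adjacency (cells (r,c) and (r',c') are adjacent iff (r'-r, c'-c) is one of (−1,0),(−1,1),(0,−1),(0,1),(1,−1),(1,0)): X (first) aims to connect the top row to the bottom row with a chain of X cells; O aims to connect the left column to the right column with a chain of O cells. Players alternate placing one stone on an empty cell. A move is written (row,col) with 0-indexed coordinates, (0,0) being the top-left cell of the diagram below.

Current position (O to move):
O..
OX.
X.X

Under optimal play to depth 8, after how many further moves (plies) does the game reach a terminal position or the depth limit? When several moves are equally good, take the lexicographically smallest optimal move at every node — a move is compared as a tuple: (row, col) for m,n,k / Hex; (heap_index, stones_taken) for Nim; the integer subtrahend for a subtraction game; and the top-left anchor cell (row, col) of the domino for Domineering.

p1 O@[O../OX./X.X]: (0,1)[OO./OX./X.X]-1* (0,2)[O.O/OX./X.X]-1 (1,2)[O../OXO/X.X]-1 (2,1)[O../OX./XOX]-1
p2 X@[OO./OX./X.X]: (0,2)[OOX/OX./X.X]+1* (1,2)[OO./OXX/X.X]-1 (2,1)[OO./OX./XXX]-1
p3 O@[OOX/OX./X.X] terminal -1; root [O../OX./X.X] d8

PV length from [O../OX./X.X]: 2 plies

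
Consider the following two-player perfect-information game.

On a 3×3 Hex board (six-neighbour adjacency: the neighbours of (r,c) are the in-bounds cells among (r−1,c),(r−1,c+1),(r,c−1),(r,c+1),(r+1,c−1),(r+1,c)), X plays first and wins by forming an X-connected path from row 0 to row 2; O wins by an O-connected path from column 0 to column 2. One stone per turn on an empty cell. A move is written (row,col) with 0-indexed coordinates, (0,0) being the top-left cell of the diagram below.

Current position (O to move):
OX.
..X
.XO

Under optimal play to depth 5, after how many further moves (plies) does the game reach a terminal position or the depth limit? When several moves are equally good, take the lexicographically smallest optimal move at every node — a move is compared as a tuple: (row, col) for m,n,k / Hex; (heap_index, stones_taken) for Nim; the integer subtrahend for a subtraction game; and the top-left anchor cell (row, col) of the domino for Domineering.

[OX./..X/.XO] O move#1: (0,2):-1/OXO/..X/.XO*, (1,0):-1/OX./O.X/.XO, (1,1):-1/OX./.OX/.XO, (2,0):-1/OX./..X/OXO
[OXO/..X/.XO] X move#2: (1,0):+1/OXO/X.X/.XO*, (1,1):+1/OXO/.XX/.XO, (2,0):+1/OXO/..X/XXO
[OXO/X.X/.XO] O move#3: (1,1):-1/OXO/XOX/.XO*, (2,0):-1/OXO/X.X/OXO
[OXO/XOX/.XO] X move#4: (2,0):+1/OXO/XOX/XXO*
[OXO/XOX/XXO] end (terminal -1, O#5); searched OX./..X/.XO to 5

PV length from [OX./..X/.XO]: 4 plies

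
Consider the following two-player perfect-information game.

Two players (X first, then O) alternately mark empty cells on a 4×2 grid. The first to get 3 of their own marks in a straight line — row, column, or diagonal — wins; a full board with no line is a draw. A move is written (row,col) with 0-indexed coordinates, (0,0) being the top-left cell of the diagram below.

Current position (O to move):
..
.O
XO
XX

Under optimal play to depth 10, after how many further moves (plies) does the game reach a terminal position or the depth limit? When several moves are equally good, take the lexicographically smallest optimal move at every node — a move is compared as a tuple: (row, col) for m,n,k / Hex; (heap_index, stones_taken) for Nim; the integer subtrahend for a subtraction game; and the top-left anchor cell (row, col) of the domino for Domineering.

[../.O/XO/XX] O move#1: (0,0):-1/O./.O/XO/XX, (0,1):+1/.O/.O/XO/XX*, (1,0):+0/../OO/XO/XX
[.O/.O/XO/XX] end (terminal -1, X#2); searched ../.O/XO/XX to 10

PV length from [../.O/XO/XX]: 1 ply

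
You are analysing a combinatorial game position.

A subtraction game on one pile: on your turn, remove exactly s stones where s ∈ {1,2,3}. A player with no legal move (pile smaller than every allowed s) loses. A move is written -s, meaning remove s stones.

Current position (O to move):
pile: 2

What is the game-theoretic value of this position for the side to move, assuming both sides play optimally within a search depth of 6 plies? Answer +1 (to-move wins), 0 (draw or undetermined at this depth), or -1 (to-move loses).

value(2, O) = +1

p1 O@[2]: -1[1]-1 -2[0]+1*
p2 X@[0] terminal -1; root [2] d6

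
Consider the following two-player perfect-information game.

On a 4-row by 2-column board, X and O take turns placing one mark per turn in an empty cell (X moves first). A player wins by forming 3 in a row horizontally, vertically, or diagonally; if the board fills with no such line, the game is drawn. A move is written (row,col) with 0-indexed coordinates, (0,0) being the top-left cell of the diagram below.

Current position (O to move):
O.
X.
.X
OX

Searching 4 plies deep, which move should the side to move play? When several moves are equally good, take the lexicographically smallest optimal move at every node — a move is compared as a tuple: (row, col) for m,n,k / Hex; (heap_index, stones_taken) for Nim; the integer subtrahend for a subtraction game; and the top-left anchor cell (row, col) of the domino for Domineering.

O's best at [O./X./.X/OX]: (1,1)

p1 O@[O./X./.X/OX]: (0,1)[OO/X./.X/OX]-1 (1,1)[O./XO/.X/OX]+0* (2,0)[O./X./OX/OX]-1
p2 X@[O./XO/.X/OX]: (0,1)[OX/XO/.X/OX]+0* (2,0)[O./XO/XX/OX]+0
p3 O@[OX/XO/.X/OX]: (2,0)[OX/XO/OX/OX]+0*
p4 X@[OX/XO/OX/OX] terminal +0; root [O./X./.X/OX] d4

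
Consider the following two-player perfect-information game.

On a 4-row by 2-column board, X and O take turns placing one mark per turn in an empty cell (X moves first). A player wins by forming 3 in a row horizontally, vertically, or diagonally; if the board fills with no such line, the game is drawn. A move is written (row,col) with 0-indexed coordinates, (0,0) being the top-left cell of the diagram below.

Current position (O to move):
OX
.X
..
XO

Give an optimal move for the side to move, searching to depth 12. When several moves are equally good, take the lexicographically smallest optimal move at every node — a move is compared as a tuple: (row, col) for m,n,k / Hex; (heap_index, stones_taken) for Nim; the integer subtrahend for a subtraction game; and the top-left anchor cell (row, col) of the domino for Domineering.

p1 O@[OX/.X/../XO]: (1,0)[OX/OX/../XO]-1 (2,0)[OX/.X/O./XO]-1 (2,1)[OX/.X/.O/XO]+0*
p2 X@[OX/.X/.O/XO]: (1,0)[OX/XX/.O/XO]+0* (2,0)[OX/.X/XO/XO]+0
p3 O@[OX/XX/.O/XO]: (2,0)[OX/XX/OO/XO]+0*
p4 X@[OX/XX/OO/XO] terminal +0; root [OX/.X/../XO] d12

O's best at [OX/.X/../XO]: (2,1)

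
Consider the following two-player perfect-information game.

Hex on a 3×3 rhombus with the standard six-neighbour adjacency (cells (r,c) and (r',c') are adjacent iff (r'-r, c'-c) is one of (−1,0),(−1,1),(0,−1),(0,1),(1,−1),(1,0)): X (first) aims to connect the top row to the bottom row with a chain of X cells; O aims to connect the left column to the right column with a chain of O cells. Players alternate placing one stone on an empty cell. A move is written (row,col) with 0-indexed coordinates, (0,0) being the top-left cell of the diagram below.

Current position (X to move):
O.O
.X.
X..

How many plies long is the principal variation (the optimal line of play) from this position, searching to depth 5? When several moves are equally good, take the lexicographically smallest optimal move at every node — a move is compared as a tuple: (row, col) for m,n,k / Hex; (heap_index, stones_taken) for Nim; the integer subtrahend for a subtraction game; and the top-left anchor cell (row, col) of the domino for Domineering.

PV length from [O.O/.X./X..]: 1 ply

ply 1, X at O.O/.X./X.. | (0,1)=+1→OXO/.X./X..*; (1,0)=-1→O.O/XX./X..; (1,2)=-1→O.O/.XX/X..; (2,1)=-1→O.O/.X./XX.; (2,2)=-1→O.O/.X./X.X
ply 2: OXO/.X./X.. is terminal -1 (O); from O.O/.X./X.. depth 5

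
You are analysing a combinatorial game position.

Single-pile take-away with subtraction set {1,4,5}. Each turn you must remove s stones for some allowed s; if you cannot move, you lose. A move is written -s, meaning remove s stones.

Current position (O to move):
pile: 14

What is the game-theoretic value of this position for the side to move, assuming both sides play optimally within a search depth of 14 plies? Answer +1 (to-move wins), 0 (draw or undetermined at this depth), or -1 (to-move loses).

p1 O@[14]: -1[13]-1 -4[10]+1* -5[9]-1
p2 X@[10]: -1[9]-1* -4[6]-1 -5[5]-1
p3 O@[9]: -1[8]+1* -4[5]-1 -5[4]-1
p4 X@[8]: -1[7]-1* -4[4]-1 -5[3]-1
p5 O@[7]: -1[6]-1 -4[3]-1 -5[2]+1*
p6 X@[2]: -1[1]-1*
p7 O@[1]: -1[0]+1*
p8 X@[0] terminal -1; root [14] d14

value(14, O) = +1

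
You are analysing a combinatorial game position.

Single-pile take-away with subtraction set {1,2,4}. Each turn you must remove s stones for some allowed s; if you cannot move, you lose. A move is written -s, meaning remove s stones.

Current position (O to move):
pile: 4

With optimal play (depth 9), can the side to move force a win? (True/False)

O winning at [4]: True

ply 1, O at 4 | -1=+1→3*; -2=-1→2; -4=+1→0
ply 2, X at 3 | -1=-1→2*; -2=-1→1
ply 3, O at 2 | -1=-1→1; -2=+1→0*
ply 4: 0 is terminal -1 (X); from 4 depth 9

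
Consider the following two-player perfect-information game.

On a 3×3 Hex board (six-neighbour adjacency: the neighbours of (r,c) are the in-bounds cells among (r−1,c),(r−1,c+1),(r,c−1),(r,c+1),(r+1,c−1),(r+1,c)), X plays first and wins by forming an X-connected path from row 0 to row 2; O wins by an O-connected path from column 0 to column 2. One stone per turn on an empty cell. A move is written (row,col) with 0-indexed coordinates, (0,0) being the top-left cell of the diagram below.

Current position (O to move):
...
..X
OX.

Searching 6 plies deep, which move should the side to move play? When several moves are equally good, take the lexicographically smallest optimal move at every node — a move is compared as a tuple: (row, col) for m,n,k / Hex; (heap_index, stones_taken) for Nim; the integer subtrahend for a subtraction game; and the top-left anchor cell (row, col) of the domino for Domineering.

p1 O@[.../..X/OX.]: (0,0)[O../..X/OX.]-1 (0,1)[.O./..X/OX.]-1 (0,2)[..O/..X/OX.]+1* (1,0)[.../O.X/OX.]-1 (1,1)[.../.OX/OX.]-1 (2,2)[.../..X/OXO]-1
p2 X@[..O/..X/OX.]: (0,0)[X.O/..X/OX.]-1* (0,1)[.XO/..X/OX.]-1 (1,0)[..O/X.X/OX.]-1 (1,1)[..O/.XX/OX.]-1 (2,2)[..O/..X/OXX]-1
p3 O@[X.O/..X/OX.]: (0,1)[XOO/..X/OX.]+1* (1,0)[X.O/O.X/OX.]+1 (1,1)[X.O/.OX/OX.]+1 (2,2)[X.O/..X/OXO]-1
p4 X@[XOO/..X/OX.]: (1,0)[XOO/X.X/OX.]-1* (1,1)[XOO/.XX/OX.]-1 (2,2)[XOO/..X/OXX]-1
p5 O@[XOO/X.X/OX.]: (1,1)[XOO/XOX/OX.]+1* (2,2)[XOO/X.X/OXO]-1
p6 X@[XOO/XOX/OX.] terminal -1; root [.../..X/OX.] d6

O's best at [.../..X/OX.]: (0,2)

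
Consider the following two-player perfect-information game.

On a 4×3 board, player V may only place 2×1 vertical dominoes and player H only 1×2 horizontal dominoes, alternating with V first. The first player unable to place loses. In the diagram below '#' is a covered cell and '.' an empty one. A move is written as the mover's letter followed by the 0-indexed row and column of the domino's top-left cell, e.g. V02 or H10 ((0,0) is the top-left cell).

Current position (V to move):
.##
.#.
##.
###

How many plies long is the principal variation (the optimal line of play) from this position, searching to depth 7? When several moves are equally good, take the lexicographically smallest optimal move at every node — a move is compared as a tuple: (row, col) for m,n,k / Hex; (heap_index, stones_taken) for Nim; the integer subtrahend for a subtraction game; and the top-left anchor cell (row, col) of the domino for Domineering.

ply 1, V at .##/.#./##./### | V00=+1→###/##./##./###*; V12=+1→.##/.##/###/###
ply 2: ###/##./##./### is terminal -1 (H); from .##/.#./##./### depth 7

PV length from [.##/.#./##./###]: 1 ply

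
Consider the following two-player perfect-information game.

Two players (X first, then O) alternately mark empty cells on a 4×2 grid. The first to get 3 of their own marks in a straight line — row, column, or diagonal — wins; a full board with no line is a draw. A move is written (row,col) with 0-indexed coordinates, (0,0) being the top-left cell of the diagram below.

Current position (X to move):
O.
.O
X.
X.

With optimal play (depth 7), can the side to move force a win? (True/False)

p1 X@[O./.O/X./X.]: (0,1)[OX/.O/X./X.]+0 (1,0)[O./XO/X./X.]+1* (2,1)[O./.O/XX/X.]+0 (3,1)[O./.O/X./XX]+0
p2 O@[O./XO/X./X.] terminal -1; root [O./.O/X./X.] d7

X winning at [O./.O/X./X.]: True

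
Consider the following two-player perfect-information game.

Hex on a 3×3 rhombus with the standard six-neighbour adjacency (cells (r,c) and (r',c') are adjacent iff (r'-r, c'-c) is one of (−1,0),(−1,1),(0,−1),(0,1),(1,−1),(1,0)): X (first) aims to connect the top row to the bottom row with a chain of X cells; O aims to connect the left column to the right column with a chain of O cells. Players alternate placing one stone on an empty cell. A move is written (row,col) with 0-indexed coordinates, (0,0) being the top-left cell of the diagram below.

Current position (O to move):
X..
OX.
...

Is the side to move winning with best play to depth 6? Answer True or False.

O winning at [X../OX./...]: False

[X../OX./...] O move#1: (0,1):-1/XO./OX./...*, (0,2):-1/X.O/OX./..., (1,2):-1/X../OXO/..., (2,0):-1/X../OX./O.., (2,1):-1/X../OX./.O., (2,2):-1/X../OX./..O
[XO./OX./...] X move#2: (0,2):+1/XOX/OX./...*, (1,2):-1/XO./OXX/..., (2,0):-1/XO./OX./X.., (2,1):-1/XO./OX./.X., (2,2):-1/XO./OX./..X
[XOX/OX./...] O move#3: (1,2):-1/XOX/OXO/...*, (2,0):-1/XOX/OX./O.., (2,1):-1/XOX/OX./.O., (2,2):-1/XOX/OX./..O
[XOX/OXO/...] X move#4: (2,0):+1/XOX/OXO/X..*, (2,1):+1/XOX/OXO/.X., (2,2):+1/XOX/OXO/..X
[XOX/OXO/X..] end (terminal -1, O#5); searched X../OX./... to 6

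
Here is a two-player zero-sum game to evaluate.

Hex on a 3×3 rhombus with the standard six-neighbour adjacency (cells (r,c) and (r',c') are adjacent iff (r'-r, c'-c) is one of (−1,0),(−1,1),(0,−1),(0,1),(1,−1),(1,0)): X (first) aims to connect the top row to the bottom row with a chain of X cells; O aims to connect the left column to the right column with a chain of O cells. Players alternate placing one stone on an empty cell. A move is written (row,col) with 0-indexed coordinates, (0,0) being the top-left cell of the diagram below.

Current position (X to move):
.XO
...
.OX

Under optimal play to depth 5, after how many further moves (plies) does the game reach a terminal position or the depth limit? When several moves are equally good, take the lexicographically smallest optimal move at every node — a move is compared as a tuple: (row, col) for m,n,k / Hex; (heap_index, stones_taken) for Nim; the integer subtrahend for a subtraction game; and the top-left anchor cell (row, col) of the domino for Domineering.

PV length from [.XO/.../.OX]: 5 plies

p1 X@[.XO/.../.OX]: (0,0)[XXO/.../.OX]-1 (1,0)[.XO/X../.OX]-1 (1,1)[.XO/.X./.OX]+1* (1,2)[.XO/..X/.OX]-1 (2,0)[.XO/.../XOX]+1
p2 O@[.XO/.X./.OX]: (0,0)[OXO/.X./.OX]-1* (1,0)[.XO/OX./.OX]-1 (1,2)[.XO/.XO/.OX]-1 (2,0)[.XO/.X./OOX]-1
p3 X@[OXO/.X./.OX]: (1,0)[OXO/XX./.OX]+1* (1,2)[OXO/.XX/.OX]+1 (2,0)[OXO/.X./XOX]+1
p4 O@[OXO/XX./.OX]: (1,2)[OXO/XXO/.OX]-1* (2,0)[OXO/XX./OOX]-1
p5 X@[OXO/XXO/.OX]: (2,0)[OXO/XXO/XOX]+1*
p6 O@[OXO/XXO/XOX] terminal -1; root [.XO/.../.OX] d5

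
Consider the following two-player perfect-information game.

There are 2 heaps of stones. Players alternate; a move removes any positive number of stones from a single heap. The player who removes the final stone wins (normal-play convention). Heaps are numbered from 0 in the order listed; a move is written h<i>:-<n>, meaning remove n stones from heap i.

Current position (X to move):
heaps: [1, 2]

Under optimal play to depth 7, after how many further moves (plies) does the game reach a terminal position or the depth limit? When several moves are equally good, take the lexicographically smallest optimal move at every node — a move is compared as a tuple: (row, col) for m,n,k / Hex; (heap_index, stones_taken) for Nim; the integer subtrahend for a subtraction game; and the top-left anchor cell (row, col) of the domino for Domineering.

ply 1, X at (1,2) | h0:-1=-1→(0,2); h1:-1=+1→(1,1)*; h1:-2=-1→(1,0)
ply 2, O at (1,1) | h0:-1=-1→(0,1)*; h1:-1=-1→(1,0)
ply 3, X at (0,1) | h1:-1=+1→(0,0)*
ply 4: (0,0) is terminal -1 (O); from (1,2) depth 7

PV length from [(1,2)]: 3 plies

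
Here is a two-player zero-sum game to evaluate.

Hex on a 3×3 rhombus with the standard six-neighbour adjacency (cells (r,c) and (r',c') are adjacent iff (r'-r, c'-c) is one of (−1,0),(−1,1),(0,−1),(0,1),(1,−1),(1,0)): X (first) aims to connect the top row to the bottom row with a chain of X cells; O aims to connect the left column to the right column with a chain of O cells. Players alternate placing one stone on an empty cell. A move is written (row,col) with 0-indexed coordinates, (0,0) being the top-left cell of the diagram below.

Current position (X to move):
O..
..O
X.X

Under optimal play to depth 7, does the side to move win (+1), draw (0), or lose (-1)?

p1 X@[O../..O/X.X]: (0,1)[OX./..O/X.X]+1* (0,2)[O.X/..O/X.X]-1 (1,0)[O../X.O/X.X]-1 (1,1)[O../.XO/X.X]+1 (2,1)[O../..O/XXX]-1
p2 O@[OX./..O/X.X]: (0,2)[OXO/..O/X.X]-1* (1,0)[OX./O.O/X.X]-1 (1,1)[OX./.OO/X.X]-1 (2,1)[OX./..O/XOX]-1
p3 X@[OXO/..O/X.X]: (1,0)[OXO/X.O/X.X]+1* (1,1)[OXO/.XO/X.X]+1 (2,1)[OXO/..O/XXX]+1
p4 O@[OXO/X.O/X.X] terminal -1; root [O../..O/X.X] d7

value(O../..O/X.X, X) = +1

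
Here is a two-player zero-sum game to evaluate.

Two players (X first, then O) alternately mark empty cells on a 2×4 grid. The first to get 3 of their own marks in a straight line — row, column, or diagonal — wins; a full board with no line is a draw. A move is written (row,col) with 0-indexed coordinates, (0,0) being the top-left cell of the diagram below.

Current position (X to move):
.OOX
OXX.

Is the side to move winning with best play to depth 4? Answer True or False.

X winning at [.OOX/OXX.]: True

p1 X@[.OOX/OXX.]: (0,0)[XOOX/OXX.]+0 (1,3)[.OOX/OXXX]+1*
p2 O@[.OOX/OXXX] terminal -1; root [.OOX/OXX.] d4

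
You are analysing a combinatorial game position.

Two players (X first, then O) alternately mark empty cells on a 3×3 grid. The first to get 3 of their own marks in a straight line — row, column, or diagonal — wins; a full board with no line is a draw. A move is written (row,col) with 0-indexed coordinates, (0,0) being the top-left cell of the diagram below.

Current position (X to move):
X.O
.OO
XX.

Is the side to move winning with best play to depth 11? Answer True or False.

ply 1, X at X.O/.OO/XX. | (0,1)=-1→XXO/.OO/XX.; (1,0)=+1→X.O/XOO/XX.*; (2,2)=+1→X.O/.OO/XXX
ply 2: X.O/XOO/XX. is terminal -1 (O); from X.O/.OO/XX. depth 11

X winning at [X.O/.OO/XX.]: True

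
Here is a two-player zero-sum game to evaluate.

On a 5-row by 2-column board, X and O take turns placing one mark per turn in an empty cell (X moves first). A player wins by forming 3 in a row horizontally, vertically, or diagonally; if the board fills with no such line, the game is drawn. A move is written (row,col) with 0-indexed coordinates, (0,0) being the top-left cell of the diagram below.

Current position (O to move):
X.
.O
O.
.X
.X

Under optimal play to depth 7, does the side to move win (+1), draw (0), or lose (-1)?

ply 1, O at X./.O/O./.X/.X | (0,1)=-1→XO/.O/O./.X/.X; (1,0)=-1→X./OO/O./.X/.X; (2,1)=+1→X./.O/OO/.X/.X*; (3,0)=-1→X./.O/O./OX/.X; (4,0)=-1→X./.O/O./.X/OX
ply 2, X at X./.O/OO/.X/.X | (0,1)=-1→XX/.O/OO/.X/.X*; (1,0)=-1→X./XO/OO/.X/.X; (3,0)=-1→X./.O/OO/XX/.X; (4,0)=-1→X./.O/OO/.X/XX
ply 3, O at XX/.O/OO/.X/.X | (1,0)=+0→XX/OO/OO/.X/.X; (3,0)=+1→XX/.O/OO/OX/.X*; (4,0)=+0→XX/.O/OO/.X/OX
ply 4, X at XX/.O/OO/OX/.X | (1,0)=-1→XX/XO/OO/OX/.X*; (4,0)=-1→XX/.O/OO/OX/XX
ply 5, O at XX/XO/OO/OX/.X | (4,0)=+1→XX/XO/OO/OX/OX*
ply 6: XX/XO/OO/OX/OX is terminal -1 (X); from X./.O/O./.X/.X depth 7

value(X./.O/O./.X/.X, O) = +1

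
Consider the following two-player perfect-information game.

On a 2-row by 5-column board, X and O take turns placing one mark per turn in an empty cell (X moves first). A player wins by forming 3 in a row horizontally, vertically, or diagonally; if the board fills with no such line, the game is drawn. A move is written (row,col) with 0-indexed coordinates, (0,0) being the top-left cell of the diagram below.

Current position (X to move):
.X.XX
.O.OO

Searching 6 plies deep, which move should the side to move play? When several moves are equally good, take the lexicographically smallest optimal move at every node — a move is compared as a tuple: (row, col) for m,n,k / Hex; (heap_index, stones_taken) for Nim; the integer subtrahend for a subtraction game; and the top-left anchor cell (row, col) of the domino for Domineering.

X's best at [.X.XX/.O.OO]: (0,2)

ply 1, X at .X.XX/.O.OO | (0,0)=-1→XX.XX/.O.OO; (0,2)=+1→.XXXX/.O.OO*; (1,0)=-1→.X.XX/XO.OO; (1,2)=+0→.X.XX/.OXOO
ply 2: .XXXX/.O.OO is terminal -1 (O); from .X.XX/.O.OO depth 6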